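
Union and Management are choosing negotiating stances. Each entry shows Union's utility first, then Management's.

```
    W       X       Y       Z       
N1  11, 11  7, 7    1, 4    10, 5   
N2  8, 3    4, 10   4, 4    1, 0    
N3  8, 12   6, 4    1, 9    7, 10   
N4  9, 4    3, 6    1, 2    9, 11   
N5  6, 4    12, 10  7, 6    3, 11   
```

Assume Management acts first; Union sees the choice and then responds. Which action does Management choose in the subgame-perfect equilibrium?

W

Solve by backward induction (Management leads).
- W: BR = N1, leader payoff 11.
- X: BR = N5, leader payoff 10.
- Y: BR = N5, leader payoff 6.
- Z: BR = N1, leader payoff 5.
Maximizing over 11, 10, 6, 5, Management chooses W. Subgame-perfect outcome: (N1, W) with payoffs (11, 11).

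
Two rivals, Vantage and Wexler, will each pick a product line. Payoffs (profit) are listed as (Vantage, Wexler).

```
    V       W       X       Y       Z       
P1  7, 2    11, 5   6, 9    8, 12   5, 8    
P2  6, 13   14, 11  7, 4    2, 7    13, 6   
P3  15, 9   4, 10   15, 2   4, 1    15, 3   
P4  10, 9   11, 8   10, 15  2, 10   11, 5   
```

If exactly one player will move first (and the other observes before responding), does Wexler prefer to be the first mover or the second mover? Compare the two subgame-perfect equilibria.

If Vantage leads: Wexler's best replies are P1→Y, P2→V, P3→W, P4→X; Vantage's induced payoffs 8, 6, 4, 10; outcome (P4, X), payoffs (10, 15).
If Wexler leads: Vantage's best replies are V→P3, W→P2, X→P3, Y→P1, Z→P3; Wexler's induced payoffs 9, 11, 2, 12, 3; outcome (P1, Y), payoffs (8, 12).
Wexler gets 12 moving first and 15 moving second, so Wexler prefers to move second.

second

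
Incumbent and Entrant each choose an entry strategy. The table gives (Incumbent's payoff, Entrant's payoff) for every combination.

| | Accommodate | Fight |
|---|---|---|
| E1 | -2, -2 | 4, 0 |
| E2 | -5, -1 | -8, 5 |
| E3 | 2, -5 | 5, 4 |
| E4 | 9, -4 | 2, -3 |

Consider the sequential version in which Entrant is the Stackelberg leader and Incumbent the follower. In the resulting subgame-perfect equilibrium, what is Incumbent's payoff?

Solve by backward induction (Entrant leads).
- Accommodate: Incumbent compares -2, -5, 2, 9 and picks E4; Entrant would get -4.
- Fight: Incumbent compares 4, -8, 5, 2 and picks E3; Entrant would get 4.
Maximizing over -4, 4, Entrant chooses Fight. Subgame-perfect outcome: (E3, Fight) with payoffs (5, 4).

5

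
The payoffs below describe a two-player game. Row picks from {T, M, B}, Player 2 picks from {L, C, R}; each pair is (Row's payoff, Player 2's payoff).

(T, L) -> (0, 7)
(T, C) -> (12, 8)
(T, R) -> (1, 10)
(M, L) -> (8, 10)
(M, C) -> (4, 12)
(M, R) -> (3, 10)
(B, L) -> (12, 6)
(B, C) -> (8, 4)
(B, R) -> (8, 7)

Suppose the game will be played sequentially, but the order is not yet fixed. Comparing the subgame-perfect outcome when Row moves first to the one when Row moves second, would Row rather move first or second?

If Row leads: Player 2's best replies are T→R, M→C, B→R; Row's induced payoffs 1, 4, 8; outcome (B, R), payoffs (8, 7).
If Player 2 leads: Row's best replies are L→B, C→T, R→B; Player 2's induced payoffs 6, 8, 7; outcome (T, C), payoffs (12, 8).
Row gets 8 moving first and 12 moving second, so Row prefers to move second.

second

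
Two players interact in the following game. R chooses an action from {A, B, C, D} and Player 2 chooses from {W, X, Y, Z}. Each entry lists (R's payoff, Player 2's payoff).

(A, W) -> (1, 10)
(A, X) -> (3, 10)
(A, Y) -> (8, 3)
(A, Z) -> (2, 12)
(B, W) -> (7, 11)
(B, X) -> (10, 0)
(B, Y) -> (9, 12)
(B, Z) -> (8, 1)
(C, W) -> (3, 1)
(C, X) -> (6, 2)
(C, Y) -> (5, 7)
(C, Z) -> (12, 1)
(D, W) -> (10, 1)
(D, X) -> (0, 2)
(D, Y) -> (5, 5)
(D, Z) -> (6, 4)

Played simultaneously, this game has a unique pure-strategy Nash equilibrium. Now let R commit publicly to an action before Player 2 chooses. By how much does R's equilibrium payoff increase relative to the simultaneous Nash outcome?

Solve by backward induction (R leads).
- A: Player 2 compares 10, 10, 3, 12 and picks Z; R would get 2.
- B: Player 2 compares 11, 0, 12, 1 and picks Y; R would get 9.
- C: Player 2 compares 1, 2, 7, 1 and picks Y; R would get 5.
- D: Player 2 compares 1, 2, 5, 4 and picks Y; R would get 5.
Among 2, 9, 5, 5, the best is 9 at B. Subgame-perfect outcome: (B, Y) with payoffs (9, 12).
Now find the simultaneous Nash equilibrium.
R's best replies: W→D; X→B; Y→B; Z→C.
Player 2's best replies: A→Z; B→Y; C→Y; D→Y.
The unique mutual best reply is (B, Y), giving (9, 12).
R's commitment gain: 9 − 9 = 0.

0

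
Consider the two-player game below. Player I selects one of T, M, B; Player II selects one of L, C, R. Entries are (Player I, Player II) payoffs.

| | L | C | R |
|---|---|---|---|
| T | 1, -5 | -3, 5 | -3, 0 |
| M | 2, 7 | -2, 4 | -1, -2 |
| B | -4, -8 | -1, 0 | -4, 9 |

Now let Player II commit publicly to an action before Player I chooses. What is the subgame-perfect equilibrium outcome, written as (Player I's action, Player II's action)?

(M, L)

Player I best-responds to each possible Player II move:
- L: BR = M, leader payoff 7.
- C: BR = B, leader payoff 0.
- R: BR = M, leader payoff -2.
Player II's induced payoffs are 7, 0, -2, so Player II commits to L. Subgame-perfect outcome: (M, L) with payoffs (2, 7).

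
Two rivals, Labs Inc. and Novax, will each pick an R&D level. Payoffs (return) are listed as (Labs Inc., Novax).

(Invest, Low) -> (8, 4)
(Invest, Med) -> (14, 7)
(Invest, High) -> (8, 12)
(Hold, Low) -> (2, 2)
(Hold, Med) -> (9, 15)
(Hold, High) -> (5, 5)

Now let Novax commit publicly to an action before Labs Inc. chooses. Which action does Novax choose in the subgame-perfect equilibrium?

High

Labs Inc. best-responds to each possible Novax move:
- Low: BR = Invest, leader payoff 4.
- Med: BR = Invest, leader payoff 7.
- High: BR = Invest, leader payoff 12.
Maximizing over 4, 7, 12, Novax chooses High. Subgame-perfect outcome: (Invest, High) with payoffs (8, 12).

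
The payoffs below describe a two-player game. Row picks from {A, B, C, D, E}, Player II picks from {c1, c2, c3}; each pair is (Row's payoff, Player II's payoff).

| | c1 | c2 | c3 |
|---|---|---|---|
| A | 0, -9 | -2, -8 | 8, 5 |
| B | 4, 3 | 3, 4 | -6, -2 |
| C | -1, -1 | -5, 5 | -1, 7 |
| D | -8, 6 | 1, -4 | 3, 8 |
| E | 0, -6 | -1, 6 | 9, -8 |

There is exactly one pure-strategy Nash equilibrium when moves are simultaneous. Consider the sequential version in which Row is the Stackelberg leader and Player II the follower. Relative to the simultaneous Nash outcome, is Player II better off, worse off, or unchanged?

better off

Solve by backward induction (Row leads).
- A → Player II plays c3 (best of -9, -8, 5); Row gets 8.
- B → Player II plays c2 (best of 3, 4, -2); Row gets 3.
- C → Player II plays c3 (best of -1, 5, 7); Row gets -1.
- D → Player II plays c3 (best of 6, -4, 8); Row gets 3.
- E → Player II plays c2 (best of -6, 6, -8); Row gets -1.
Row's induced payoffs are 8, 3, -1, 3, -1, so Row commits to A. Subgame-perfect outcome: (A, c3) with payoffs (8, 5).
For the simultaneous game, intersect best replies.
Row's best replies: c1→B; c2→B; c3→E.
Player II's best replies: A→c3; B→c2; C→c3; D→c3; E→c2.
The unique mutual best reply is (B, c2), giving (3, 4).
Player II earns 5 sequentially versus 4 at the Nash outcome: better off.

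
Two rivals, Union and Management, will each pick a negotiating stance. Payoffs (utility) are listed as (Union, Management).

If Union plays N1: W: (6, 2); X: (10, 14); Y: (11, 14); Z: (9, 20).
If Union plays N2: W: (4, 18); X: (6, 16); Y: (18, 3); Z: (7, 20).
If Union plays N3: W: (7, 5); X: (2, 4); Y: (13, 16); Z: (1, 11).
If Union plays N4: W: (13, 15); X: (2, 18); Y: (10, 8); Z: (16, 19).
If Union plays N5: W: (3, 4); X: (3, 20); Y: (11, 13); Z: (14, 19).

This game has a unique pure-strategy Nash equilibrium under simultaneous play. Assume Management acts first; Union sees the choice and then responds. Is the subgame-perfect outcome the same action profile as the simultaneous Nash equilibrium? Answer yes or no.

yes

Work backward from Union's decision.
- W: BR = N4, leader payoff 15.
- X: BR = N1, leader payoff 14.
- Y: BR = N2, leader payoff 3.
- Z: BR = N4, leader payoff 19.
Management's induced payoffs are 15, 14, 3, 19, so Management commits to Z. Subgame-perfect outcome: (N4, Z) with payoffs (16, 19).
Now find the simultaneous Nash equilibrium.
Union's best replies: W→N4; X→N1; Y→N2; Z→N4.
Management's best replies: N1→Z; N2→Z; N3→Y; N4→Z; N5→X.
The unique mutual best reply is (N4, Z), giving (16, 19).
Sequential outcome (N4, Z) coincides with the Nash profile (N4, Z).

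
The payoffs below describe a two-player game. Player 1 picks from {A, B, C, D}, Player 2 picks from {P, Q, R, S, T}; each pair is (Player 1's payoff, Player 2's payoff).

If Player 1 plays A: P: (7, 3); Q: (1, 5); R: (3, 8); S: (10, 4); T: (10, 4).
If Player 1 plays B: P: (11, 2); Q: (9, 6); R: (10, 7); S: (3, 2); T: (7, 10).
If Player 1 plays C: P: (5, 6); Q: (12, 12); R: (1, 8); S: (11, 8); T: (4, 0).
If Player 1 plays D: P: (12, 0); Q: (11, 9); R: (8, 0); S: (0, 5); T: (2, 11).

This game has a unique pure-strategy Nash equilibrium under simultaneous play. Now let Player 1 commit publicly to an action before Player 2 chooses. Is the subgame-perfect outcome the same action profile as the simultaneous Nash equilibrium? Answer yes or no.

yes

Backward induction with Player 1 moving first.
- A → Player 2 plays R (best of 3, 5, 8, 4, 4); Player 1 gets 3.
- B → Player 2 plays T (best of 2, 6, 7, 2, 10); Player 1 gets 7.
- C → Player 2 plays Q (best of 6, 12, 8, 8, 0); Player 1 gets 12.
- D → Player 2 plays T (best of 0, 9, 0, 5, 11); Player 1 gets 2.
Among 3, 7, 12, 2, the best is 12 at C. Subgame-perfect outcome: (C, Q) with payoffs (12, 12).
Now find the simultaneous Nash equilibrium.
Player 1's best replies: P→D; Q→C; R→B; S→C; T→A.
Player 2's best replies: A→R; B→T; C→Q; D→T.
The unique mutual best reply is (C, Q), giving (12, 12).
Sequential outcome (C, Q) coincides with the Nash profile (C, Q).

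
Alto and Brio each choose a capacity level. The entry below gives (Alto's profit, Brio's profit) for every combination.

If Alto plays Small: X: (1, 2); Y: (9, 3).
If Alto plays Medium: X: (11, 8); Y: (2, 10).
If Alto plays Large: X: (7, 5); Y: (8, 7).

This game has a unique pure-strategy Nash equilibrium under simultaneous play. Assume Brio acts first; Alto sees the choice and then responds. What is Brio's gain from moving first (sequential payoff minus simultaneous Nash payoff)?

Alto best-responds to each possible Brio move:
- X: BR = Medium, leader payoff 8.
- Y: BR = Small, leader payoff 3.
Brio's induced payoffs are 8, 3, so Brio commits to X. Subgame-perfect outcome: (Medium, X) with payoffs (11, 8).
Under simultaneous play:
Alto's best replies: X→Medium; Y→Small.
Brio's best replies: Small→Y; Medium→Y; Large→Y.
Only (Small, Y) has each player best-responding; Nash payoffs (9, 3).
Brio's commitment gain: 8 − 3 = 5.

5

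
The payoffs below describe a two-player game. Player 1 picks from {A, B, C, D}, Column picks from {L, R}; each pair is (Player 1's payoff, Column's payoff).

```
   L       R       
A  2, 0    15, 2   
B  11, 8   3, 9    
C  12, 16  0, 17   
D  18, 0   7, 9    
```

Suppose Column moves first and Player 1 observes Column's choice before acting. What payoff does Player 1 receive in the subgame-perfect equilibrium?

15

Solve by backward induction (Column leads).
- L → Player 1 plays D (best of 2, 11, 12, 18); Column gets 0.
- R → Player 1 plays A (best of 15, 3, 0, 7); Column gets 2.
Among 0, 2, the best is 2 at R. Subgame-perfect outcome: (A, R) with payoffs (15, 2).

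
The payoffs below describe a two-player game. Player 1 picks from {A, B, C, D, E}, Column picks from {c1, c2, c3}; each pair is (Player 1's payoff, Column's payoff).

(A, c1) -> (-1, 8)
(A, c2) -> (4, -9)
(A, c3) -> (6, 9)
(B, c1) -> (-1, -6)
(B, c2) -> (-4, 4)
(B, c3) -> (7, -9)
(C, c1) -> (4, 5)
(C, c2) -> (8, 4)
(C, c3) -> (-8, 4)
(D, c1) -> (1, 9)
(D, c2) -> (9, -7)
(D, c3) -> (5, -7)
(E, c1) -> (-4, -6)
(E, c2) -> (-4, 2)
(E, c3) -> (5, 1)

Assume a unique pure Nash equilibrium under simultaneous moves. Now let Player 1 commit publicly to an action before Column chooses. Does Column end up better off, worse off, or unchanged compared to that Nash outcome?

better off

Work backward from Column's decision.
- A: Column compares 8, -9, 9 and picks c3; Player 1 would get 6.
- B: Column compares -6, 4, -9 and picks c2; Player 1 would get -4.
- C: Column compares 5, 4, 4 and picks c1; Player 1 would get 4.
- D: Column compares 9, -7, -7 and picks c1; Player 1 would get 1.
- E: Column compares -6, 2, 1 and picks c2; Player 1 would get -4.
Maximizing over 6, -4, 4, 1, -4, Player 1 chooses A. Subgame-perfect outcome: (A, c3) with payoffs (6, 9).
For the simultaneous game, intersect best replies.
Player 1's best replies: c1→C; c2→D; c3→B.
Column's best replies: A→c3; B→c2; C→c1; D→c1; E→c2.
The unique mutual best reply is (C, c1), giving (4, 5).
Column earns 9 sequentially versus 5 at the Nash outcome: better off.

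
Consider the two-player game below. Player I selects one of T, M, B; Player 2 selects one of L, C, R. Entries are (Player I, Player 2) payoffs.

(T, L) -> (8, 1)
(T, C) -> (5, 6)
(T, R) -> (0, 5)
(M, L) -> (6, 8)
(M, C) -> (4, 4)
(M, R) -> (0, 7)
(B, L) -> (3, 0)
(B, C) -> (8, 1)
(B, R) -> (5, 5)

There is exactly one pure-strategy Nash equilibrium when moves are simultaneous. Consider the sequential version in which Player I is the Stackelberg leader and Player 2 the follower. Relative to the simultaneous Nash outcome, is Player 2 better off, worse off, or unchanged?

better off

Backward induction with Player I moving first.
- T → Player 2 plays C (best of 1, 6, 5); Player I gets 5.
- M → Player 2 plays L (best of 8, 4, 7); Player I gets 6.
- B → Player 2 plays R (best of 0, 1, 5); Player I gets 5.
Maximizing over 5, 6, 5, Player I chooses M. Subgame-perfect outcome: (M, L) with payoffs (6, 8).
Under simultaneous play:
Player I's best replies: L→T; C→B; R→B.
Player 2's best replies: T→C; M→L; B→R.
Only (B, R) has each player best-responding; Nash payoffs (5, 5).
Player 2 earns 8 sequentially versus 5 at the Nash outcome: better off.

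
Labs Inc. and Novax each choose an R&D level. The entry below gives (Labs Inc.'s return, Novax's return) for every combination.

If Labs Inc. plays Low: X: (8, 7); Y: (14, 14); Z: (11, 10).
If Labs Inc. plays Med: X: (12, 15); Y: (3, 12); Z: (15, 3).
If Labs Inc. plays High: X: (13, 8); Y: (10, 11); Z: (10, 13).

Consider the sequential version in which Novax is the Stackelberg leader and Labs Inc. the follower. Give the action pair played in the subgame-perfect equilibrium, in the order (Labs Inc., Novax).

Solve by backward induction (Novax leads).
- X → Labs Inc. plays High (best of 8, 12, 13); Novax gets 8.
- Y → Labs Inc. plays Low (best of 14, 3, 10); Novax gets 14.
- Z → Labs Inc. plays Med (best of 11, 15, 10); Novax gets 3.
Among 8, 14, 3, the best is 14 at Y. Subgame-perfect outcome: (Low, Y) with payoffs (14, 14).

(Low, Y)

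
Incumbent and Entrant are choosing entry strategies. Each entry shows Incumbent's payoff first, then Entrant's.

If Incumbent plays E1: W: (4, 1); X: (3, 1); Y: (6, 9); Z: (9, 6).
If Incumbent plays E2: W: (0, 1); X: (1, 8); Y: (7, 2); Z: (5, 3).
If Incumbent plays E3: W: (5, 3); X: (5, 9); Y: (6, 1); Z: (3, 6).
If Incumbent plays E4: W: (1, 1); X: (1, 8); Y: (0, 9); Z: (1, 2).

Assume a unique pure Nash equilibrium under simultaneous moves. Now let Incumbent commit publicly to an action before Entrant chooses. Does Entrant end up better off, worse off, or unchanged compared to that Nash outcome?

Backward induction with Incumbent moving first.
- E1: Entrant compares 1, 1, 9, 6 and picks Y; Incumbent would get 6.
- E2: Entrant compares 1, 8, 2, 3 and picks X; Incumbent would get 1.
- E3: Entrant compares 3, 9, 1, 6 and picks X; Incumbent would get 5.
- E4: Entrant compares 1, 8, 9, 2 and picks Y; Incumbent would get 0.
Maximizing over 6, 1, 5, 0, Incumbent chooses E1. Subgame-perfect outcome: (E1, Y) with payoffs (6, 9).
Under simultaneous play:
Incumbent's best replies: W→E3; X→E3; Y→E2; Z→E1.
Entrant's best replies: E1→Y; E2→X; E3→X; E4→Y.
The unique mutual best reply is (E3, X), giving (5, 9).
Entrant earns 9 sequentially versus 9 at the Nash outcome: unchanged.

unchanged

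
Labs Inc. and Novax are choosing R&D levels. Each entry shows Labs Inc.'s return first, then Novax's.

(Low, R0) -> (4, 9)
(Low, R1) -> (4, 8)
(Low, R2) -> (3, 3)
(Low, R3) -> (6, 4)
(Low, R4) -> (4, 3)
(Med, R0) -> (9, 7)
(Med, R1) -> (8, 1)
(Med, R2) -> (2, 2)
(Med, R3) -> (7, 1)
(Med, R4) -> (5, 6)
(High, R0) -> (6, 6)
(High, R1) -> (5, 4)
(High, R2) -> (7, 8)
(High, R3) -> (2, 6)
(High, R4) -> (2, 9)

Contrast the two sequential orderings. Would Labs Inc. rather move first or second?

first

If Labs Inc. leads: Novax's best replies are Low→R0, Med→R0, High→R4; Labs Inc.'s induced payoffs 4, 9, 2; outcome (Med, R0), payoffs (9, 7).
If Novax leads: Labs Inc.'s best replies are R0→Med, R1→Med, R2→High, R3→Med, R4→Med; Novax's induced payoffs 7, 1, 8, 1, 6; outcome (High, R2), payoffs (7, 8).
Labs Inc. gets 9 moving first and 7 moving second, so Labs Inc. prefers to move first.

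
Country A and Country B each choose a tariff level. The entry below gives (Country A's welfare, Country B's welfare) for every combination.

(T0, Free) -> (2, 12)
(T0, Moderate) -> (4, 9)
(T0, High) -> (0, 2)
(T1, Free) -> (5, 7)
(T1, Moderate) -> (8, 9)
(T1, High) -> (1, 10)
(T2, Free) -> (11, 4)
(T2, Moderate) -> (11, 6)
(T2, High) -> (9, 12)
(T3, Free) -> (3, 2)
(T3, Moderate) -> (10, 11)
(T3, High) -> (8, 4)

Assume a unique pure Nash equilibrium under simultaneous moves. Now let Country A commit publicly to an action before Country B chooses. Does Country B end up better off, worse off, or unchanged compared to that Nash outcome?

Work backward from Country B's decision.
- T0: BR = Free, leader payoff 2.
- T1: BR = High, leader payoff 1.
- T2: BR = High, leader payoff 9.
- T3: BR = Moderate, leader payoff 10.
Among 2, 1, 9, 10, the best is 10 at T3. Subgame-perfect outcome: (T3, Moderate) with payoffs (10, 11).
Under simultaneous play:
Country A's best replies: Free→T2; Moderate→T2; High→T2.
Country B's best replies: T0→Free; T1→High; T2→High; T3→Moderate.
Only (T2, High) has each player best-responding; Nash payoffs (9, 12).
Country B earns 11 sequentially versus 12 at the Nash outcome: worse off.

worse off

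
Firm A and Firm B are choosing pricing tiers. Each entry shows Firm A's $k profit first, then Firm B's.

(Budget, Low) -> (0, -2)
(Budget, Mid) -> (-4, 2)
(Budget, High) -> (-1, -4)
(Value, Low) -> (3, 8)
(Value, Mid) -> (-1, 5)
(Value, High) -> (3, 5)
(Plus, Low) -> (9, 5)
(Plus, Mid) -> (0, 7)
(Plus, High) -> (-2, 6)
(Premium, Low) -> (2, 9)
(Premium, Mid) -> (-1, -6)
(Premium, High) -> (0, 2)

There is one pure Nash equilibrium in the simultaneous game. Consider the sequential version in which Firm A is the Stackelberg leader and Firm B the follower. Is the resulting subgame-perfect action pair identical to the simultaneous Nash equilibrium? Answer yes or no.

no

Work backward from Firm B's decision.
- Budget: BR = Mid, leader payoff -4.
- Value: BR = Low, leader payoff 3.
- Plus: BR = Mid, leader payoff 0.
- Premium: BR = Low, leader payoff 2.
Maximizing over -4, 3, 0, 2, Firm A chooses Value. Subgame-perfect outcome: (Value, Low) with payoffs (3, 8).
Now find the simultaneous Nash equilibrium.
Firm A's best replies: Low→Plus; Mid→Plus; High→Value.
Firm B's best replies: Budget→Mid; Value→Low; Plus→Mid; Premium→Low.
The unique mutual best reply is (Plus, Mid), giving (0, 7).
Sequential outcome (Value, Low) differs from the Nash profile (Plus, Mid).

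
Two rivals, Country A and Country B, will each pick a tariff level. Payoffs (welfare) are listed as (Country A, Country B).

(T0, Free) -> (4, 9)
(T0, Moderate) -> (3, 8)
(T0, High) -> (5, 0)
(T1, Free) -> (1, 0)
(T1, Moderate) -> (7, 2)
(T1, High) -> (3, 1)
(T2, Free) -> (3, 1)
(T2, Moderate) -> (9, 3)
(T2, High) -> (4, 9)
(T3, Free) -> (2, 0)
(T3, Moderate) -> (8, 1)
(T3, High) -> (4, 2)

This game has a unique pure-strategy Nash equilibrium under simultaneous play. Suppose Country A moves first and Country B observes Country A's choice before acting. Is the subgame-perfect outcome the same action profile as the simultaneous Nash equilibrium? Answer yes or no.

Country B best-responds to each possible Country A move:
- T0 → Country B plays Free (best of 9, 8, 0); Country A gets 4.
- T1 → Country B plays Moderate (best of 0, 2, 1); Country A gets 7.
- T2 → Country B plays High (best of 1, 3, 9); Country A gets 4.
- T3 → Country B plays High (best of 0, 1, 2); Country A gets 4.
Among 4, 7, 4, 4, the best is 7 at T1. Subgame-perfect outcome: (T1, Moderate) with payoffs (7, 2).
Now find the simultaneous Nash equilibrium.
Country A's best replies: Free→T0; Moderate→T2; High→T0.
Country B's best replies: T0→Free; T1→Moderate; T2→High; T3→High.
Only (T0, Free) has each player best-responding; Nash payoffs (4, 9).
Sequential outcome (T1, Moderate) differs from the Nash profile (T0, Free).

no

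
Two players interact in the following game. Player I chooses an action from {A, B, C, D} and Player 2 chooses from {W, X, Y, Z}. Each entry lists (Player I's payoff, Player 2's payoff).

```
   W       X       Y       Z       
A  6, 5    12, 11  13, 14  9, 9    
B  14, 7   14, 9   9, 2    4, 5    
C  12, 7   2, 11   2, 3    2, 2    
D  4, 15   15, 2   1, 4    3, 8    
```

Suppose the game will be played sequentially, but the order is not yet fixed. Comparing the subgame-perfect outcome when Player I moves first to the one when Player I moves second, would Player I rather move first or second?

first

If Player I leads: Player 2's best replies are A→Y, B→X, C→X, D→W; Player I's induced payoffs 13, 14, 2, 4; outcome (B, X), payoffs (14, 9).
If Player 2 leads: Player I's best replies are W→B, X→D, Y→A, Z→A; Player 2's induced payoffs 7, 2, 14, 9; outcome (A, Y), payoffs (13, 14).
Player I gets 14 moving first and 13 moving second, so Player I prefers to move first.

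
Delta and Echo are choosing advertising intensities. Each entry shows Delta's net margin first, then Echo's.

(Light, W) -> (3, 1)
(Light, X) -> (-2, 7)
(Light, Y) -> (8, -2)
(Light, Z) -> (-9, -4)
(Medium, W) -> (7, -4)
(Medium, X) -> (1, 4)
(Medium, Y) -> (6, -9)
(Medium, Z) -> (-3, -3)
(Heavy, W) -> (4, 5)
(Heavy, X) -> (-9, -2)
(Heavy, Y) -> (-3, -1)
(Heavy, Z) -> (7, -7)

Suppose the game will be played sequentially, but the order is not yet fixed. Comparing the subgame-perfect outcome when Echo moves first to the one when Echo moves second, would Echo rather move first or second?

second

If Delta leads: Echo's best replies are Light→X, Medium→X, Heavy→W; Delta's induced payoffs -2, 1, 4; outcome (Heavy, W), payoffs (4, 5).
If Echo leads: Delta's best replies are W→Medium, X→Medium, Y→Light, Z→Heavy; Echo's induced payoffs -4, 4, -2, -7; outcome (Medium, X), payoffs (1, 4).
Echo gets 4 moving first and 5 moving second, so Echo prefers to move second.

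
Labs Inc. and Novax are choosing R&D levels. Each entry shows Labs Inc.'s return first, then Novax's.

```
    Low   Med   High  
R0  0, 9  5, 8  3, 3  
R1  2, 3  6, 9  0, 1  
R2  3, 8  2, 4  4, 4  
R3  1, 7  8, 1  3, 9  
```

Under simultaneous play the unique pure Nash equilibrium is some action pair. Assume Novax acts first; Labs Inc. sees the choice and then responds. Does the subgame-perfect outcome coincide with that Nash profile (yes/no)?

yes

Labs Inc. best-responds to each possible Novax move:
- Low: Labs Inc. compares 0, 2, 3, 1 and picks R2; Novax would get 8.
- Med: Labs Inc. compares 5, 6, 2, 8 and picks R3; Novax would get 1.
- High: Labs Inc. compares 3, 0, 4, 3 and picks R2; Novax would get 4.
Novax's induced payoffs are 8, 1, 4, so Novax commits to Low. Subgame-perfect outcome: (R2, Low) with payoffs (3, 8).
Now find the simultaneous Nash equilibrium.
Labs Inc.'s best replies: Low→R2; Med→R3; High→R2.
Novax's best replies: R0→Low; R1→Med; R2→Low; R3→High.
Only (R2, Low) has each player best-responding; Nash payoffs (3, 8).
Sequential outcome (R2, Low) coincides with the Nash profile (R2, Low).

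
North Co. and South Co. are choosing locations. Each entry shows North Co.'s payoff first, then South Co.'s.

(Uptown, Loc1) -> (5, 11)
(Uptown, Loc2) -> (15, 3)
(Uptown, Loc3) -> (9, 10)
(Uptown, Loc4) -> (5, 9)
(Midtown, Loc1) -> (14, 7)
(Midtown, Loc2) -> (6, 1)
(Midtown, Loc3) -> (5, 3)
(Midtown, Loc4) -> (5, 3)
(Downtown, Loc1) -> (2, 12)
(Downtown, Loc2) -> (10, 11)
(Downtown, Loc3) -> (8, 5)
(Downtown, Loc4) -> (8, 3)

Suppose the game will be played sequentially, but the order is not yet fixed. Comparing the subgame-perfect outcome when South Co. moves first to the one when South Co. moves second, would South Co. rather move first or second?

If North Co. leads: South Co.'s best replies are Uptown→Loc1, Midtown→Loc1, Downtown→Loc1; North Co.'s induced payoffs 5, 14, 2; outcome (Midtown, Loc1), payoffs (14, 7).
If South Co. leads: North Co.'s best replies are Loc1→Midtown, Loc2→Uptown, Loc3→Uptown, Loc4→Downtown; South Co.'s induced payoffs 7, 3, 10, 3; outcome (Uptown, Loc3), payoffs (9, 10).
South Co. gets 10 moving first and 7 moving second, so South Co. prefers to move first.

first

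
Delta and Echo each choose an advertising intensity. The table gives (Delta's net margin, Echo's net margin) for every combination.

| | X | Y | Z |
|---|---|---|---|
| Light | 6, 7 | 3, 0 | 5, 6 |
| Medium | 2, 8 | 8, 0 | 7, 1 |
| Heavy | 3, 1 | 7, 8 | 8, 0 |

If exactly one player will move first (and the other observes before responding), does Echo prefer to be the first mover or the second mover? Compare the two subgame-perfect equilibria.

second

If Delta leads: Echo's best replies are Light→X, Medium→X, Heavy→Y; Delta's induced payoffs 6, 2, 7; outcome (Heavy, Y), payoffs (7, 8).
If Echo leads: Delta's best replies are X→Light, Y→Medium, Z→Heavy; Echo's induced payoffs 7, 0, 0; outcome (Light, X), payoffs (6, 7).
Echo gets 7 moving first and 8 moving second, so Echo prefers to move second.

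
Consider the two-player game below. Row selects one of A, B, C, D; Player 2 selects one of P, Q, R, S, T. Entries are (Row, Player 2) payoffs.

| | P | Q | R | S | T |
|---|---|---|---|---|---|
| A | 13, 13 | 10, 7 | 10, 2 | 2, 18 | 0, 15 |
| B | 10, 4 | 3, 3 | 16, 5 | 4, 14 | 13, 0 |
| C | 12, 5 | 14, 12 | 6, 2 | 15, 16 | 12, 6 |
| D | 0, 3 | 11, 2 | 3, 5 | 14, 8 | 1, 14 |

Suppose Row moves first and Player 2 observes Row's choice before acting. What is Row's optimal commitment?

Work backward from Player 2's decision.
- A: Player 2 compares 13, 7, 2, 18, 15 and picks S; Row would get 2.
- B: Player 2 compares 4, 3, 5, 14, 0 and picks S; Row would get 4.
- C: Player 2 compares 5, 12, 2, 16, 6 and picks S; Row would get 15.
- D: Player 2 compares 3, 2, 5, 8, 14 and picks T; Row would get 1.
Maximizing over 2, 4, 15, 1, Row chooses C. Subgame-perfect outcome: (C, S) with payoffs (15, 16).

C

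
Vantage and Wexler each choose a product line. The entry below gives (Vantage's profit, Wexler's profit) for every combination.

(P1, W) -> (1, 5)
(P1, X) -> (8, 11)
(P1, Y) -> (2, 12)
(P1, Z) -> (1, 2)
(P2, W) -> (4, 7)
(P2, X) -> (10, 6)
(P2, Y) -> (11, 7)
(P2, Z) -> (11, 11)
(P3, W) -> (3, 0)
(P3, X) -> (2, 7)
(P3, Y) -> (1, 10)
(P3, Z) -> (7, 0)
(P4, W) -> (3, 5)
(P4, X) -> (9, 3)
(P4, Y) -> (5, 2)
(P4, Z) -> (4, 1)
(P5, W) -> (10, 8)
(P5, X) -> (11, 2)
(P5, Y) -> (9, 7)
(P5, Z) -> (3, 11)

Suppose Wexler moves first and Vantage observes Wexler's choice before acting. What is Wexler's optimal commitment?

Z

Vantage best-responds to each possible Wexler move:
- W: BR = P5, leader payoff 8.
- X: BR = P5, leader payoff 2.
- Y: BR = P2, leader payoff 7.
- Z: BR = P2, leader payoff 11.
Maximizing over 8, 2, 7, 11, Wexler chooses Z. Subgame-perfect outcome: (P2, Z) with payoffs (11, 11).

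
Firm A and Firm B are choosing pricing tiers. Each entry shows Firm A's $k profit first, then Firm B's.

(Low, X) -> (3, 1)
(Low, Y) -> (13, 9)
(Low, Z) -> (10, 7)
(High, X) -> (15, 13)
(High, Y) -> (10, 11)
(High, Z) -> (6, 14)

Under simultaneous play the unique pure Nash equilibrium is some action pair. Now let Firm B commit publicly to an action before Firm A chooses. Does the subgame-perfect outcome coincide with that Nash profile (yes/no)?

Firm A best-responds to each possible Firm B move:
- X: BR = High, leader payoff 13.
- Y: BR = Low, leader payoff 9.
- Z: BR = Low, leader payoff 7.
Among 13, 9, 7, the best is 13 at X. Subgame-perfect outcome: (High, X) with payoffs (15, 13).
Under simultaneous play:
Firm A's best replies: X→High; Y→Low; Z→Low.
Firm B's best replies: Low→Y; High→Z.
Only (Low, Y) has each player best-responding; Nash payoffs (13, 9).
Sequential outcome (High, X) differs from the Nash profile (Low, Y).

no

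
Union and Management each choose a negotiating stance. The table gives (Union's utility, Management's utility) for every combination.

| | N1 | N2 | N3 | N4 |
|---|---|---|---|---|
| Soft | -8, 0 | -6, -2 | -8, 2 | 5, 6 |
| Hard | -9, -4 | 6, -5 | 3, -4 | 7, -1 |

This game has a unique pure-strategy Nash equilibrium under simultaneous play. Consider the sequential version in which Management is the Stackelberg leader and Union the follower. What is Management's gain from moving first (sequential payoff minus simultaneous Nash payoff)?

1

Solve by backward induction (Management leads).
- N1: Union compares -8, -9 and picks Soft; Management would get 0.
- N2: Union compares -6, 6 and picks Hard; Management would get -5.
- N3: Union compares -8, 3 and picks Hard; Management would get -4.
- N4: Union compares 5, 7 and picks Hard; Management would get -1.
Maximizing over 0, -5, -4, -1, Management chooses N1. Subgame-perfect outcome: (Soft, N1) with payoffs (-8, 0).
For the simultaneous game, intersect best replies.
Union's best replies: N1→Soft; N2→Hard; N3→Hard; N4→Hard.
Management's best replies: Soft→N4; Hard→N4.
The unique mutual best reply is (Hard, N4), giving (7, -1).
Management's commitment gain: 0 − -1 = 1.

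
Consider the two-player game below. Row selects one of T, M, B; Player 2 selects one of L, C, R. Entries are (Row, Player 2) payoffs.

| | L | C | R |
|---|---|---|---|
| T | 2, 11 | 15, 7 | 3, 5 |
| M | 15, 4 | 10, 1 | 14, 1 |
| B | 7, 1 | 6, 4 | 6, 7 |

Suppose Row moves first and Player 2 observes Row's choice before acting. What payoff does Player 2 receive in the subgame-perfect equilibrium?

4

Player 2 best-responds to each possible Row move:
- T → Player 2 plays L (best of 11, 7, 5); Row gets 2.
- M → Player 2 plays L (best of 4, 1, 1); Row gets 15.
- B → Player 2 plays R (best of 1, 4, 7); Row gets 6.
Among 2, 15, 6, the best is 15 at M. Subgame-perfect outcome: (M, L) with payoffs (15, 4).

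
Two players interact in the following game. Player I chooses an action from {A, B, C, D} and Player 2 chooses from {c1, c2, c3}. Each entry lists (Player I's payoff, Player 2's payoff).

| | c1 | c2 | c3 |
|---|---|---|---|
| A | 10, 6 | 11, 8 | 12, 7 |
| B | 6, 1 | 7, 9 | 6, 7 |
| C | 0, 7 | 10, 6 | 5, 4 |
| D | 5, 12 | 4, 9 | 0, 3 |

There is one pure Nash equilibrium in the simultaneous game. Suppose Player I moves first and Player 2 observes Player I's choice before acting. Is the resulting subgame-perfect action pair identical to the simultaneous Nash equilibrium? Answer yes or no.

Backward induction with Player I moving first.
- A → Player 2 plays c2 (best of 6, 8, 7); Player I gets 11.
- B → Player 2 plays c2 (best of 1, 9, 7); Player I gets 7.
- C → Player 2 plays c1 (best of 7, 6, 4); Player I gets 0.
- D → Player 2 plays c1 (best of 12, 9, 3); Player I gets 5.
Among 11, 7, 0, 5, the best is 11 at A. Subgame-perfect outcome: (A, c2) with payoffs (11, 8).
Under simultaneous play:
Player I's best replies: c1→A; c2→A; c3→A.
Player 2's best replies: A→c2; B→c2; C→c1; D→c1.
Only (A, c2) has each player best-responding; Nash payoffs (11, 8).
Sequential outcome (A, c2) coincides with the Nash profile (A, c2).

yes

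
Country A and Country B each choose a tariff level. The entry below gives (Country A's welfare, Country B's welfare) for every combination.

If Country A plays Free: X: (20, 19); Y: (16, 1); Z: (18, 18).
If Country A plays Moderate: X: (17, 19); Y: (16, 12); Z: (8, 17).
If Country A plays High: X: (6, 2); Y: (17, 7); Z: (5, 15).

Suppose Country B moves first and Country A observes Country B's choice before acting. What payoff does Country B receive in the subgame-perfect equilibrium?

Work backward from Country A's decision.
- X: BR = Free, leader payoff 19.
- Y: BR = High, leader payoff 7.
- Z: BR = Free, leader payoff 18.
Among 19, 7, 18, the best is 19 at X. Subgame-perfect outcome: (Free, X) with payoffs (20, 19).

19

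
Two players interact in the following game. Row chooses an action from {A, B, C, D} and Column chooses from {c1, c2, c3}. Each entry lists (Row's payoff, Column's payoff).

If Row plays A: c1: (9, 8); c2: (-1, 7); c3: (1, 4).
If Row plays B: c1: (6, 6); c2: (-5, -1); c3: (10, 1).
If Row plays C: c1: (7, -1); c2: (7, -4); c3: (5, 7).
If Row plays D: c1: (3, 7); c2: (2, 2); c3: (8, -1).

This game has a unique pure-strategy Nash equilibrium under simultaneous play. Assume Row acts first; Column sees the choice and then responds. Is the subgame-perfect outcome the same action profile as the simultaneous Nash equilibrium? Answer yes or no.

yes

Work backward from Column's decision.
- A: Column compares 8, 7, 4 and picks c1; Row would get 9.
- B: Column compares 6, -1, 1 and picks c1; Row would get 6.
- C: Column compares -1, -4, 7 and picks c3; Row would get 5.
- D: Column compares 7, 2, -1 and picks c1; Row would get 3.
Among 9, 6, 5, 3, the best is 9 at A. Subgame-perfect outcome: (A, c1) with payoffs (9, 8).
Now find the simultaneous Nash equilibrium.
Row's best replies: c1→A; c2→C; c3→B.
Column's best replies: A→c1; B→c1; C→c3; D→c1.
Only (A, c1) has each player best-responding; Nash payoffs (9, 8).
Sequential outcome (A, c1) coincides with the Nash profile (A, c1).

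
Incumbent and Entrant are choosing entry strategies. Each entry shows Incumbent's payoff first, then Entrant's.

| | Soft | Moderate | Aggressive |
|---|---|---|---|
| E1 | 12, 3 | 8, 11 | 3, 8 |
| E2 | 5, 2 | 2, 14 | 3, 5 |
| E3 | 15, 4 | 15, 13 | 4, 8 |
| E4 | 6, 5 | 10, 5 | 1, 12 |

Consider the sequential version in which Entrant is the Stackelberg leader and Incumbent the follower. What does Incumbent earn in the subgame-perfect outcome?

15

Incumbent best-responds to each possible Entrant move:
- Soft: Incumbent compares 12, 5, 15, 6 and picks E3; Entrant would get 4.
- Moderate: Incumbent compares 8, 2, 15, 10 and picks E3; Entrant would get 13.
- Aggressive: Incumbent compares 3, 3, 4, 1 and picks E3; Entrant would get 8.
Maximizing over 4, 13, 8, Entrant chooses Moderate. Subgame-perfect outcome: (E3, Moderate) with payoffs (15, 13).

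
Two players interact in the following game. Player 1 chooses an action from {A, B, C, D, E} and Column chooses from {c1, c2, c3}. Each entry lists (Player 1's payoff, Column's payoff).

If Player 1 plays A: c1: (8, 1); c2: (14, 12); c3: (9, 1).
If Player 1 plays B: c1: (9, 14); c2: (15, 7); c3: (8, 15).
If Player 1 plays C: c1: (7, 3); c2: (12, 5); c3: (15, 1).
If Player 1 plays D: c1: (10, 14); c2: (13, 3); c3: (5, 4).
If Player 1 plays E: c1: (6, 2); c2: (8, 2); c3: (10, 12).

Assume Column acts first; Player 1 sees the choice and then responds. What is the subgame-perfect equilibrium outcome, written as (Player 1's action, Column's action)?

Work backward from Player 1's decision.
- c1: BR = D, leader payoff 14.
- c2: BR = B, leader payoff 7.
- c3: BR = C, leader payoff 1.
Among 14, 7, 1, the best is 14 at c1. Subgame-perfect outcome: (D, c1) with payoffs (10, 14).

(D, c1)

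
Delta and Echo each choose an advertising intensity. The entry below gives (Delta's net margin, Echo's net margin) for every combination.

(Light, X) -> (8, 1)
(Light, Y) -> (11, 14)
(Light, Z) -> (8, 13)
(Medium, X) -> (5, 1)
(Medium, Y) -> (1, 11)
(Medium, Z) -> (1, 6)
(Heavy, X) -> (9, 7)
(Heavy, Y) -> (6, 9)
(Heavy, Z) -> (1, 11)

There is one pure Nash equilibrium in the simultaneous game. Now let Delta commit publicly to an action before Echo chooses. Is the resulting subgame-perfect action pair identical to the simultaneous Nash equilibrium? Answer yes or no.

yes

Echo best-responds to each possible Delta move:
- Light → Echo plays Y (best of 1, 14, 13); Delta gets 11.
- Medium → Echo plays Y (best of 1, 11, 6); Delta gets 1.
- Heavy → Echo plays Z (best of 7, 9, 11); Delta gets 1.
Delta's induced payoffs are 11, 1, 1, so Delta commits to Light. Subgame-perfect outcome: (Light, Y) with payoffs (11, 14).
Under simultaneous play:
Delta's best replies: X→Heavy; Y→Light; Z→Light.
Echo's best replies: Light→Y; Medium→Y; Heavy→Z.
The unique mutual best reply is (Light, Y), giving (11, 14).
Sequential outcome (Light, Y) coincides with the Nash profile (Light, Y).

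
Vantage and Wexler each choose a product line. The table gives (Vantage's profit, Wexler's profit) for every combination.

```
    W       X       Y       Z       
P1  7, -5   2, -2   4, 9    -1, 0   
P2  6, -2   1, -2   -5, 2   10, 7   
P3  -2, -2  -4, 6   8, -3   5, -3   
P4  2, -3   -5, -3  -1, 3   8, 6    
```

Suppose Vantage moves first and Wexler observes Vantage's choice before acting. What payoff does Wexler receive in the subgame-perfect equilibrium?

7

Backward induction with Vantage moving first.
- P1 → Wexler plays Y (best of -5, -2, 9, 0); Vantage gets 4.
- P2 → Wexler plays Z (best of -2, -2, 2, 7); Vantage gets 10.
- P3 → Wexler plays X (best of -2, 6, -3, -3); Vantage gets -4.
- P4 → Wexler plays Z (best of -3, -3, 3, 6); Vantage gets 8.
Maximizing over 4, 10, -4, 8, Vantage chooses P2. Subgame-perfect outcome: (P2, Z) with payoffs (10, 7).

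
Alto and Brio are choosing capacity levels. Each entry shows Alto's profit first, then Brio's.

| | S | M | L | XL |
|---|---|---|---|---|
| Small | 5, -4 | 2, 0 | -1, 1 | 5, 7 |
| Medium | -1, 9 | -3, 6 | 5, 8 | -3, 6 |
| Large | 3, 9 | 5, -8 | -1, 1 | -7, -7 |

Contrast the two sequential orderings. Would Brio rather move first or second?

first

If Alto leads: Brio's best replies are Small→XL, Medium→S, Large→S; Alto's induced payoffs 5, -1, 3; outcome (Small, XL), payoffs (5, 7).
If Brio leads: Alto's best replies are S→Small, M→Large, L→Medium, XL→Small; Brio's induced payoffs -4, -8, 8, 7; outcome (Medium, L), payoffs (5, 8).
Brio gets 8 moving first and 7 moving second, so Brio prefers to move first.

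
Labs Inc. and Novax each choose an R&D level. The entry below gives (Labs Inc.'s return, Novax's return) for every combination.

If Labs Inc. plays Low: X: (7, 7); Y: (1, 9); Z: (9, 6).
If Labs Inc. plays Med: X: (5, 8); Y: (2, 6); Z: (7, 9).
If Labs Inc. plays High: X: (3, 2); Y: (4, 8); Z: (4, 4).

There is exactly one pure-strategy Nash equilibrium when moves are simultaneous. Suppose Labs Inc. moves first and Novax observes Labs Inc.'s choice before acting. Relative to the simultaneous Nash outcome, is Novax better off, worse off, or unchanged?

Work backward from Novax's decision.
- Low → Novax plays Y (best of 7, 9, 6); Labs Inc. gets 1.
- Med → Novax plays Z (best of 8, 6, 9); Labs Inc. gets 7.
- High → Novax plays Y (best of 2, 8, 4); Labs Inc. gets 4.
Maximizing over 1, 7, 4, Labs Inc. chooses Med. Subgame-perfect outcome: (Med, Z) with payoffs (7, 9).
Under simultaneous play:
Labs Inc.'s best replies: X→Low; Y→High; Z→Low.
Novax's best replies: Low→Y; Med→Z; High→Y.
Only (High, Y) has each player best-responding; Nash payoffs (4, 8).
Novax earns 9 sequentially versus 8 at the Nash outcome: better off.

better off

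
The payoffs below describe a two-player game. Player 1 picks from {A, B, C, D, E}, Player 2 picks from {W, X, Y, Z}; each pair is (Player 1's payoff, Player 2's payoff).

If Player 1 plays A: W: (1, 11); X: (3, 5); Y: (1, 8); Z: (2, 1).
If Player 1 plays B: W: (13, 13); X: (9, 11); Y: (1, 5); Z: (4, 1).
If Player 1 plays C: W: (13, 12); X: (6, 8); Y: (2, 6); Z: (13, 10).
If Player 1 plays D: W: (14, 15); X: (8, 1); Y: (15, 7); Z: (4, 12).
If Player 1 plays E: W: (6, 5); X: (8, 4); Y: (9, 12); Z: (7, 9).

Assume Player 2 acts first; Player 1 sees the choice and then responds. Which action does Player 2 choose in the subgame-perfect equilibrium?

Solve by backward induction (Player 2 leads).
- W: Player 1 compares 1, 13, 13, 14, 6 and picks D; Player 2 would get 15.
- X: Player 1 compares 3, 9, 6, 8, 8 and picks B; Player 2 would get 11.
- Y: Player 1 compares 1, 1, 2, 15, 9 and picks D; Player 2 would get 7.
- Z: Player 1 compares 2, 4, 13, 4, 7 and picks C; Player 2 would get 10.
Among 15, 11, 7, 10, the best is 15 at W. Subgame-perfect outcome: (D, W) with payoffs (14, 15).

W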